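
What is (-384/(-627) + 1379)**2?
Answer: 83139378921/43681 ≈ 1.9033e+6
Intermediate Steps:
(-384/(-627) + 1379)**2 = (-384*(-1/627) + 1379)**2 = (128/209 + 1379)**2 = (288339/209)**2 = 83139378921/43681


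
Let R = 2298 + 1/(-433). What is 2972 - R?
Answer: 291843/433 ≈ 674.00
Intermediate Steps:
R = 995033/433 (R = 2298 - 1/433 = 995033/433 ≈ 2298.0)
2972 - R = 2972 - 1*995033/433 = 2972 - 995033/433 = 291843/433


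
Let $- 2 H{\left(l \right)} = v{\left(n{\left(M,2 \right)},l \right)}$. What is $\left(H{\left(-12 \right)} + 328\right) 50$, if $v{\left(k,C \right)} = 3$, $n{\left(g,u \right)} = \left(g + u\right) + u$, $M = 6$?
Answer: $16325$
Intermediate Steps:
$n{\left(g,u \right)} = g + 2 u$
$H{\left(l \right)} = - \frac{3}{2}$ ($H{\left(l \right)} = \left(- \frac{1}{2}\right) 3 = - \frac{3}{2}$)
$\left(H{\left(-12 \right)} + 328\right) 50 = \left(- \frac{3}{2} + 328\right) 50 = \frac{653}{2} \cdot 50 = 16325$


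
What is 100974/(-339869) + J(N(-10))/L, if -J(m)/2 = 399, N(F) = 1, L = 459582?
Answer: -7779508055/26032945793 ≈ -0.29883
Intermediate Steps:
J(m) = -798 (J(m) = -2*399 = -798)
100974/(-339869) + J(N(-10))/L = 100974/(-339869) - 798/459582 = 100974*(-1/339869) - 798*1/459582 = -100974/339869 - 133/76597 = -7779508055/26032945793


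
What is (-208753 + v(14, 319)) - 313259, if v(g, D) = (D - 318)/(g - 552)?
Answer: -280842457/538 ≈ -5.2201e+5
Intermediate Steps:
v(g, D) = (-318 + D)/(-552 + g)
(-208753 + v(14, 319)) - 313259 = (-208753 + (-318 + 319)/(-552 + 14)) - 313259 = (-208753 + 1/(-538)) - 313259 = (-208753 - 1/538*1) - 313259 = (-208753 - 1/538) - 313259 = -112309115/538 - 313259 = -280842457/538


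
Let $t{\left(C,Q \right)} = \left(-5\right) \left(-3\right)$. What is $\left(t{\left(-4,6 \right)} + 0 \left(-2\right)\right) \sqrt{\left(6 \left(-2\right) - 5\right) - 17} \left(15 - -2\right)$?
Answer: $255 i \sqrt{34} \approx 1486.9 i$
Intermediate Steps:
$t{\left(C,Q \right)} = 15$
$\left(t{\left(-4,6 \right)} + 0 \left(-2\right)\right) \sqrt{\left(6 \left(-2\right) - 5\right) - 17} \left(15 - -2\right) = \left(15 + 0 \left(-2\right)\right) \sqrt{\left(6 \left(-2\right) - 5\right) - 17} \left(15 - -2\right) = \left(15 + 0\right) \sqrt{\left(-12 - 5\right) - 17} \left(15 + 2\right) = 15 \sqrt{-17 - 17} \cdot 17 = 15 \sqrt{-34} \cdot 17 = 15 i \sqrt{34} \cdot 17 = 255 i \sqrt{34}$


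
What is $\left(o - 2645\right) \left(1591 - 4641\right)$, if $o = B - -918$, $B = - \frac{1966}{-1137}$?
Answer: $\frac{5982980650}{1137} \approx 5.2621 \cdot 10^{6}$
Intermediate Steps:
$B = \frac{1966}{1137}$ ($B = \left(-1966\right) \left(- \frac{1}{1137}\right) = \frac{1966}{1137} \approx 1.7291$)
$o = \frac{1045732}{1137}$ ($o = \frac{1966}{1137} - -918 = \frac{1966}{1137} + 918 = \frac{1045732}{1137} \approx 919.73$)
$\left(o - 2645\right) \left(1591 - 4641\right) = \left(\frac{1045732}{1137} - 2645\right) \left(1591 - 4641\right) = \left(- \frac{1961633}{1137}\right) \left(-3050\right) = \frac{5982980650}{1137}$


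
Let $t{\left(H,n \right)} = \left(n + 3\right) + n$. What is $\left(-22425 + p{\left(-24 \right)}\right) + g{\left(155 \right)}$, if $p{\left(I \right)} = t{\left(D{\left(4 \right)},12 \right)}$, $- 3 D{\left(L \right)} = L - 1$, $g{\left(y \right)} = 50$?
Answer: $-22348$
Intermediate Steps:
$D{\left(L \right)} = \frac{1}{3} - \frac{L}{3}$ ($D{\left(L \right)} = - \frac{L - 1}{3} = - \frac{-1 + L}{3} = \frac{1}{3} - \frac{L}{3}$)
$t{\left(H,n \right)} = 3 + 2 n$ ($t{\left(H,n \right)} = \left(3 + n\right) + n = 3 + 2 n$)
$p{\left(I \right)} = 27$ ($p{\left(I \right)} = 3 + 2 \cdot 12 = 3 + 24 = 27$)
$\left(-22425 + p{\left(-24 \right)}\right) + g{\left(155 \right)} = \left(-22425 + 27\right) + 50 = -22398 + 50 = -22348$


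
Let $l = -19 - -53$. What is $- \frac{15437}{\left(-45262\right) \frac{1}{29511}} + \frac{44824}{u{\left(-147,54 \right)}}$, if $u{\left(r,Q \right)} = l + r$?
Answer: $\frac{49449603803}{5114606} \approx 9668.3$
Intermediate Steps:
$l = 34$ ($l = -19 + 53 = 34$)
$u{\left(r,Q \right)} = 34 + r$
$- \frac{15437}{\left(-45262\right) \frac{1}{29511}} + \frac{44824}{u{\left(-147,54 \right)}} = - \frac{15437}{\left(-45262\right) \frac{1}{29511}} + \frac{44824}{34 - 147} = - \frac{15437}{\left(-45262\right) \frac{1}{29511}} + \frac{44824}{-113} = - \frac{15437}{- \frac{45262}{29511}} + 44824 \left(- \frac{1}{113}\right) = \left(-15437\right) \left(- \frac{29511}{45262}\right) - \frac{44824}{113} = \frac{455561307}{45262} - \frac{44824}{113} = \frac{49449603803}{5114606}$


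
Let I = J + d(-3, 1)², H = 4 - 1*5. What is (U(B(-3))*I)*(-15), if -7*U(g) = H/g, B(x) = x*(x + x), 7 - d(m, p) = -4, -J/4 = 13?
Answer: -115/14 ≈ -8.2143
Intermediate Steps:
J = -52 (J = -4*13 = -52)
d(m, p) = 11 (d(m, p) = 7 - 1*(-4) = 7 + 4 = 11)
H = -1 (H = 4 - 5 = -1)
B(x) = 2*x² (B(x) = x*(2*x) = 2*x²)
U(g) = 1/(7*g) (U(g) = -(-1)/(7*g) = 1/(7*g))
I = 69 (I = -52 + 11² = -52 + 121 = 69)
(U(B(-3))*I)*(-15) = ((1/(7*((2*(-3)²))))*69)*(-15) = ((1/(7*((2*9))))*69)*(-15) = (((⅐)/18)*69)*(-15) = (((⅐)*(1/18))*69)*(-15) = ((1/126)*69)*(-15) = (23/42)*(-15) = -115/14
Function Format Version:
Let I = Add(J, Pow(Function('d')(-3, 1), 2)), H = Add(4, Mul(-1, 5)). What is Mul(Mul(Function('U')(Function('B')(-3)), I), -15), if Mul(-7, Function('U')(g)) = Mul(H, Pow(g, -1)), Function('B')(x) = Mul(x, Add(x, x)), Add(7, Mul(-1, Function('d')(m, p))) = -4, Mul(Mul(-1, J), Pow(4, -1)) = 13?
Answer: Rational(-115, 14) ≈ -8.2143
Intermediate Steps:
J = -52 (J = Mul(-4, 13) = -52)
Function('d')(m, p) = 11 (Function('d')(m, p) = Add(7, Mul(-1, -4)) = Add(7, 4) = 11)
H = -1 (H = Add(4, -5) = -1)
Function('B')(x) = Mul(2, Pow(x, 2)) (Function('B')(x) = Mul(x, Mul(2, x)) = Mul(2, Pow(x, 2)))
Function('U')(g) = Mul(Rational(1, 7), Pow(g, -1)) (Function('U')(g) = Mul(Rational(-1, 7), Mul(-1, Pow(g, -1))) = Mul(Rational(1, 7), Pow(g, -1)))
I = 69 (I = Add(-52, Pow(11, 2)) = Add(-52, 121) = 69)
Mul(Mul(Function('U')(Function('B')(-3)), I), -15) = Mul(Mul(Mul(Rational(1, 7), Pow(Mul(2, Pow(-3, 2)), -1)), 69), -15) = Mul(Mul(Mul(Rational(1, 7), Pow(Mul(2, 9), -1)), 69), -15) = Mul(Mul(Mul(Rational(1, 7), Pow(18, -1)), 69), -15) = Mul(Mul(Mul(Rational(1, 7), Rational(1, 18)), 69), -15) = Mul(Mul(Rational(1, 126), 69), -15) = Mul(Rational(23, 42), -15) = Rational(-115, 14)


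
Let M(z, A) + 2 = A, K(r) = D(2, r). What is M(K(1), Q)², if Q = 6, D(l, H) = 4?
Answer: 16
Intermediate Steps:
K(r) = 4
M(z, A) = -2 + A
M(K(1), Q)² = (-2 + 6)² = 4² = 16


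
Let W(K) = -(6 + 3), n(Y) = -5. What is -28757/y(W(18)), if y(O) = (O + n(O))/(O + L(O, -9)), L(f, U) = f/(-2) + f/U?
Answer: -28757/4 ≈ -7189.3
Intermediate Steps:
L(f, U) = -f/2 + f/U (L(f, U) = f*(-½) + f/U = -f/2 + f/U)
W(K) = -9 (W(K) = -1*9 = -9)
y(O) = 18*(-5 + O)/(7*O) (y(O) = (O - 5)/(O + (-O/2 + O/(-9))) = (-5 + O)/(O + (-O/2 + O*(-⅑))) = (-5 + O)/(O + (-O/2 - O/9)) = (-5 + O)/(O - 11*O/18) = (-5 + O)/((7*O/18)) = (-5 + O)*(18/(7*O)) = 18*(-5 + O)/(7*O))
-28757/y(W(18)) = -28757*(-7/(2*(-5 - 9))) = -28757/((18/7)*(-⅑)*(-14)) = -28757/4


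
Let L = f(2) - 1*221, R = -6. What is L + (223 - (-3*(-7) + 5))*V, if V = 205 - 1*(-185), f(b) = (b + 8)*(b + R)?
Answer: 76569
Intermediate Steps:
f(b) = (-6 + b)*(8 + b) (f(b) = (b + 8)*(b - 6) = (8 + b)*(-6 + b) = (-6 + b)*(8 + b))
L = -261 (L = (-48 + 2² + 2*2) - 1*221 = (-48 + 4 + 4) - 221 = -40 - 221 = -261)
V = 390 (V = 205 + 185 = 390)
L + (223 - (-3*(-7) + 5))*V = -261 + (223 - (-3*(-7) + 5))*390 = -261 + (223 - (21 + 5))*390 = -261 + (223 - 1*26)*390 = -261 + (223 - 26)*390 = -261 + 197*390 = -261 + 76830 = 76569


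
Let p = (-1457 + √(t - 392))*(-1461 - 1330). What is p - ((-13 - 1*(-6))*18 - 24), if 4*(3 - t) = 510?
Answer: 4066637 - 2791*I*√2066/2 ≈ 4.0666e+6 - 63430.0*I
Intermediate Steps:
t = -249/2 (t = 3 - ¼*510 = 3 - 255/2 = -249/2 ≈ -124.50)
p = 4066487 - 2791*I*√2066/2 (p = (-1457 + √(-249/2 - 392))*(-1461 - 1330) = (-1457 + √(-1033/2))*(-2791) = (-1457 + I*√2066/2)*(-2791) = 4066487 - 2791*I*√2066/2 ≈ 4.0665e+6 - 63430.0*I)
p - ((-13 - 1*(-6))*18 - 24) = (4066487 - 2791*I*√2066/2) - ((-13 - 1*(-6))*18 - 24) = (4066487 - 2791*I*√2066/2) - ((-13 + 6)*18 - 24) = (4066487 - 2791*I*√2066/2) - (-7*18 - 24) = (4066487 - 2791*I*√2066/2) - (-126 - 24) = (4066487 - 2791*I*√2066/2) - 1*(-150) = (4066487 - 2791*I*√2066/2) + 150 = 4066637 - 2791*I*√2066/2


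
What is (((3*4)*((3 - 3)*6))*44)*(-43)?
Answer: 0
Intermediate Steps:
(((3*4)*((3 - 3)*6))*44)*(-43) = ((12*(0*6))*44)*(-43) = ((12*0)*44)*(-43) = (0*44)*(-43) = 0*(-43) = 0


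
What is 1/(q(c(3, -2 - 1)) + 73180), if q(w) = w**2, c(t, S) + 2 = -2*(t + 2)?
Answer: 1/73324 ≈ 1.3638e-5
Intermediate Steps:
c(t, S) = -6 - 2*t (c(t, S) = -2 - 2*(t + 2) = -2 - 2*(2 + t) = -2 + (-4 - 2*t) = -6 - 2*t)
1/(q(c(3, -2 - 1)) + 73180) = 1/((-6 - 2*3)**2 + 73180) = 1/((-6 - 6)**2 + 73180) = 1/((-12)**2 + 73180) = 1/(144 + 73180) = 1/73324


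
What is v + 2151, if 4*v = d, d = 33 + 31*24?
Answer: 9381/4 ≈ 2345.3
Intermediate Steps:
d = 777 (d = 33 + 744 = 777)
v = 777/4 (v = (¼)*777 = 777/4 ≈ 194.25)
v + 2151 = 777/4 + 2151 = 9381/4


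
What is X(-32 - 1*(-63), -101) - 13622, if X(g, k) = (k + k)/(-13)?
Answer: -176884/13 ≈ -13606.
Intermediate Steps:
X(g, k) = -2*k/13 (X(g, k) = (2*k)*(-1/13) = -2*k/13)
X(-32 - 1*(-63), -101) - 13622 = -2/13*(-101) - 13622 = 202/13 - 13622 = -176884/13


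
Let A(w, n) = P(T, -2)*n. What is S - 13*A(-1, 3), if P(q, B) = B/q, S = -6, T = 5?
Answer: 48/5 ≈ 9.6000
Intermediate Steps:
A(w, n) = -2*n/5 (A(w, n) = (-2/5)*n = (-2*⅕)*n = -2*n/5)
S - 13*A(-1, 3) = -6 - (-26)*3/5 = -6 - 13*(-6/5) = -6 + 78/5 = 48/5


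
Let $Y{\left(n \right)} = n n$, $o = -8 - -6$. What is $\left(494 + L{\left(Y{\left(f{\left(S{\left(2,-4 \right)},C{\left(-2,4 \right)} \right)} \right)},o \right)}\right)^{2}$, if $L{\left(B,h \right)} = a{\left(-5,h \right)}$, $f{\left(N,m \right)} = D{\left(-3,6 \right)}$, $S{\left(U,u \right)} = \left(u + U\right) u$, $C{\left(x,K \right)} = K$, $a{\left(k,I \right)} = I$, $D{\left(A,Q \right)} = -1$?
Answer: $242064$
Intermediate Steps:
$o = -2$ ($o = -8 + 6 = -2$)
$S{\left(U,u \right)} = u \left(U + u\right)$ ($S{\left(U,u \right)} = \left(U + u\right) u = u \left(U + u\right)$)
$f{\left(N,m \right)} = -1$
$Y{\left(n \right)} = n^{2}$
$L{\left(B,h \right)} = h$
$\left(494 + L{\left(Y{\left(f{\left(S{\left(2,-4 \right)},C{\left(-2,4 \right)} \right)} \right)},o \right)}\right)^{2} = \left(494 - 2\right)^{2} = 492^{2} = 242064$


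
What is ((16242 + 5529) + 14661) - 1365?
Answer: 35067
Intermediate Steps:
((16242 + 5529) + 14661) - 1365 = (21771 + 14661) - 1365 = 36432 - 1365 = 35067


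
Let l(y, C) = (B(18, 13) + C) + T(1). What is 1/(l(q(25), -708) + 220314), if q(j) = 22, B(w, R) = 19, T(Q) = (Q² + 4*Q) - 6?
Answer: 1/219624 ≈ 4.5532e-6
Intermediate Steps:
T(Q) = -6 + Q² + 4*Q
l(y, C) = 18 + C (l(y, C) = (19 + C) + (-6 + 1² + 4*1) = (19 + C) + (-6 + 1 + 4) = (19 + C) - 1 = 18 + C)
1/(l(q(25), -708) + 220314) = 1/((18 - 708) + 220314) = 1/(-690 + 220314) = 1/219624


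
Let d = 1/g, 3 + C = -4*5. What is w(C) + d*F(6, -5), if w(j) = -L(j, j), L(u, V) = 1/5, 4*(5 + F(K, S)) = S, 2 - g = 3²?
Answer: 97/140 ≈ 0.69286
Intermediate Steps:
g = -7 (g = 2 - 1*3² = 2 - 1*9 = 2 - 9 = -7)
F(K, S) = -5 + S/4
C = -23 (C = -3 - 4*5 = -3 - 20 = -23)
d = -⅐ (d = 1/(-7) = -⅐ ≈ -0.14286)
L(u, V) = ⅕
w(j) = -⅕ (w(j) = -1*⅕ = -⅕)
w(C) + d*F(6, -5) = -⅕ - (-5 + (¼)*(-5))/7 = -⅕ - (-5 - 5/4)/7 = -⅕ - ⅐*(-25/4) = -⅕ + 25/28 = 97/140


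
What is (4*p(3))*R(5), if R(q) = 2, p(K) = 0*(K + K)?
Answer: 0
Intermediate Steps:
p(K) = 0 (p(K) = 0*(2*K) = 0)
(4*p(3))*R(5) = (4*0)*2 = 0*2 = 0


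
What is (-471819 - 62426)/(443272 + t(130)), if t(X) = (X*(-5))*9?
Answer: -534245/437422 ≈ -1.2213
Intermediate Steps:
t(X) = -45*X (t(X) = -5*X*9 = -45*X)
(-471819 - 62426)/(443272 + t(130)) = (-471819 - 62426)/(443272 - 45*130) = -534245/(443272 - 5850) = -534245/437422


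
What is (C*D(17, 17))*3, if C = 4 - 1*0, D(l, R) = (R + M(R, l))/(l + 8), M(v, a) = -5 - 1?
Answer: 132/25 ≈ 5.2800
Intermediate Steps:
M(v, a) = -6
D(l, R) = (-6 + R)/(8 + l) (D(l, R) = (R - 6)/(l + 8) = (-6 + R)/(8 + l))
C = 4 (C = 4 + 0 = 4)
(C*D(17, 17))*3 = (4*((-6 + 17)/(8 + 17)))*3 = (4*(11/25))*3 = (44/25)*3 = 132/25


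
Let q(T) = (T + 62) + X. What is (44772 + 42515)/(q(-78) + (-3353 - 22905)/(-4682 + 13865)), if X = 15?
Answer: -801556521/35441 ≈ -22617.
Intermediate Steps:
q(T) = 77 + T (q(T) = (T + 62) + 15 = (62 + T) + 15 = 77 + T)
(44772 + 42515)/(q(-78) + (-3353 - 22905)/(-4682 + 13865)) = (44772 + 42515)/((77 - 78) + (-3353 - 22905)/(-4682 + 13865)) = 87287/(-1 - 26258/9183) = 87287/(-35441/9183) = 87287*(-9183/35441) = -801556521/35441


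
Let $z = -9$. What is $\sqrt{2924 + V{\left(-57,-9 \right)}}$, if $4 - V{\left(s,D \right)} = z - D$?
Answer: $4 \sqrt{183} \approx 54.111$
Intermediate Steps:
$V{\left(s,D \right)} = 13 + D$ ($V{\left(s,D \right)} = 4 - \left(-9 - D\right) = 4 + \left(9 + D\right) = 13 + D$)
$\sqrt{2924 + V{\left(-57,-9 \right)}} = \sqrt{2924 + \left(13 - 9\right)} = \sqrt{2924 + 4} = \sqrt{2928} = 4 \sqrt{183}$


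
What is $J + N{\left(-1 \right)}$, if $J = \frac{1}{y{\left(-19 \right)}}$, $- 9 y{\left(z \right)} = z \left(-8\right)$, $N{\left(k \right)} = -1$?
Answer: $- \frac{161}{152} \approx -1.0592$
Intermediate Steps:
$y{\left(z \right)} = \frac{8 z}{9}$ ($y{\left(z \right)} = - \frac{z \left(-8\right)}{9} = - \frac{\left(-8\right) z}{9} = \frac{8 z}{9}$)
$J = - \frac{9}{152}$ ($J = \frac{1}{\frac{8}{9} \left(-19\right)} = \frac{1}{- \frac{152}{9}} = - \frac{9}{152} \approx -0.059211$)
$J + N{\left(-1 \right)} = - \frac{9}{152} - 1 = - \frac{161}{152}$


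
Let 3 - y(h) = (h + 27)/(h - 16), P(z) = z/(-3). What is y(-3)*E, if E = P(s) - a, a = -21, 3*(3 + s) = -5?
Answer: 1827/19 ≈ 96.158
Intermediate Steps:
s = -14/3 (s = -3 + (1/3)*(-5) = -3 - 5/3 = -14/3 ≈ -4.6667)
P(z) = -z/3 (P(z) = z*(-1/3) = -z/3)
E = 203/9 (E = -1/3*(-14/3) - 1*(-21) = 14/9 + 21 = 203/9 ≈ 22.556)
y(h) = 3 - (27 + h)/(-16 + h) (y(h) = 3 - (h + 27)/(h - 16) = 3 - (27 + h)/(-16 + h))
y(-3)*E = ((-75 + 2*(-3))/(-16 - 3))*(203/9) = ((-75 - 6)/(-19))*(203/9) = -1/19*(-81)*(203/9) = (81/19)*(203/9) = 1827/19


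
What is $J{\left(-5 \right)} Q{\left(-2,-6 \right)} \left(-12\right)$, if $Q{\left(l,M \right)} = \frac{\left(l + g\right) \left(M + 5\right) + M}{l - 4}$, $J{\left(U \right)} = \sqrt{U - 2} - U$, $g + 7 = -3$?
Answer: $60 + 12 i \sqrt{7} \approx 60.0 + 31.749 i$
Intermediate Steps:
$g = -10$ ($g = -7 - 3 = -10$)
$J{\left(U \right)} = \sqrt{-2 + U} - U$
$Q{\left(l,M \right)} = \frac{M + \left(-10 + l\right) \left(5 + M\right)}{-4 + l}$ ($Q{\left(l,M \right)} = \frac{\left(l - 10\right) \left(M + 5\right) + M}{l - 4} = \frac{\left(-10 + l\right) \left(5 + M\right) + M}{-4 + l} = \frac{M + \left(-10 + l\right) \left(5 + M\right)}{-4 + l}$)
$J{\left(-5 \right)} Q{\left(-2,-6 \right)} \left(-12\right) = \left(\sqrt{-2 - 5} - -5\right) \frac{-50 - -54 + 5 \left(-2\right) - -12}{-4 - 2} \left(-12\right) = \left(\sqrt{-7} + 5\right) \frac{-50 + 54 - 10 + 12}{-6} \left(-12\right) = \left(i \sqrt{7} + 5\right) \left(\left(- \frac{1}{6}\right) 6\right) \left(-12\right) = \left(5 + i \sqrt{7}\right) \left(-1\right) \left(-12\right) = \left(-5 - i \sqrt{7}\right) \left(-12\right) = 60 + 12 i \sqrt{7}$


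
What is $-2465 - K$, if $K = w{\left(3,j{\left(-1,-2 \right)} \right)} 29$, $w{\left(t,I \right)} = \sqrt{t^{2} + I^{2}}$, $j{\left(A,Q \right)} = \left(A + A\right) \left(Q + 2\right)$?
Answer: $-2552$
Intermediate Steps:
$j{\left(A,Q \right)} = 2 A \left(2 + Q\right)$
$w{\left(t,I \right)} = \sqrt{I^{2} + t^{2}}$
$K = 87$ ($K = \sqrt{\left(2 \left(-1\right) \left(2 - 2\right)\right)^{2} + 3^{2}} \cdot 29 = \sqrt{\left(2 \left(-1\right) 0\right)^{2} + 9} \cdot 29 = \sqrt{0^{2} + 9} \cdot 29 = \sqrt{0 + 9} \cdot 29 = \sqrt{9} \cdot 29 = 3 \cdot 29 = 87$)
$-2465 - K = -2465 - 87 = -2552$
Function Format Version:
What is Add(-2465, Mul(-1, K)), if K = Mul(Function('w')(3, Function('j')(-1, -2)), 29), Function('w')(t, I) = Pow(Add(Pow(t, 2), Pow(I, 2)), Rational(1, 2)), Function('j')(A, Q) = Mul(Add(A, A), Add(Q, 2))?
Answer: -2552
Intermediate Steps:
Function('j')(A, Q) = Mul(2, A, Add(2, Q)) (Function('j')(A, Q) = Mul(Mul(2, A), Add(2, Q)) = Mul(2, A, Add(2, Q)))
Function('w')(t, I) = Pow(Add(Pow(I, 2), Pow(t, 2)), Rational(1, 2))
K = 87 (K = Mul(Pow(Add(Pow(Mul(2, -1, Add(2, -2)), 2), Pow(3, 2)), Rational(1, 2)), 29) = Mul(Pow(Add(Pow(Mul(2, -1, 0), 2), 9), Rational(1, 2)), 29) = Mul(Pow(Add(Pow(0, 2), 9), Rational(1, 2)), 29) = Mul(Pow(Add(0, 9), Rational(1, 2)), 29) = Mul(Pow(9, Rational(1, 2)), 29) = Mul(3, 29) = 87)
Add(-2465, Mul(-1, K)) = Add(-2465, Mul(-1, 87)) = Add(-2465, -87) = -2552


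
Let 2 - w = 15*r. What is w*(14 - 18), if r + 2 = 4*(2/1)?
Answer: 352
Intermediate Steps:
r = 6 (r = -2 + 4*(2/1) = -2 + 4*(1*2) = -2 + 4*2 = -2 + 8 = 6)
w = -88 (w = 2 - 15*6 = 2 - 1*90 = 2 - 90 = -88)
w*(14 - 18) = -88*(14 - 18) = -88*(-4) = 352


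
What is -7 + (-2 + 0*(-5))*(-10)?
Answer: 13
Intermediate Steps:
-7 + (-2 + 0*(-5))*(-10) = -7 + (-2 + 0)*(-10) = -7 - 2*(-10) = -7 + 20 = 13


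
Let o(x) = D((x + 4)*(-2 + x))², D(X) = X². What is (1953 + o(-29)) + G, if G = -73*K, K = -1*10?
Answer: 360750393308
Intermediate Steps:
K = -10
o(x) = (-2 + x)⁴*(4 + x)⁴ (o(x) = (((x + 4)*(-2 + x))²)² = (((4 + x)*(-2 + x))²)² = (((-2 + x)*(4 + x))²)² = ((-2 + x)²*(4 + x)²)² = (-2 + x)⁴*(4 + x)⁴)
G = 730 (G = -73*(-10) = 730)
(1953 + o(-29)) + G = (1953 + (-8 + (-29)² + 2*(-29))⁴) + 730 = (1953 + (-8 + 841 - 58)⁴) + 730 = (1953 + 775⁴) + 730 = (1953 + 360750390625) + 730 = 360750392578 + 730 = 360750393308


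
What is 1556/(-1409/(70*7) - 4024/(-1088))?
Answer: 51845920/27423 ≈ 1890.6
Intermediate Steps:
1556/(-1409/(70*7) - 4024/(-1088)) = 1556/(-1409/490 - 4024*(-1/1088)) = 1556/(-1409*1/490 + 503/136) = 1556/(-1409/490 + 503/136) = 1556/(27423/33320) = 1556*(33320/27423) = 51845920/27423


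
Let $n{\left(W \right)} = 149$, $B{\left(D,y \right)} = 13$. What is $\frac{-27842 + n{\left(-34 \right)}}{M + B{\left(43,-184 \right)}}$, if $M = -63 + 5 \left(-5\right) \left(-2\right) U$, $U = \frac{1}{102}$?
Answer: $\frac{1412343}{2525} \approx 559.34$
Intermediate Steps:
$U = \frac{1}{102} \approx 0.0098039$
$M = - \frac{3188}{51}$ ($M = -63 + 5 \left(-5\right) \left(-2\right) \frac{1}{102} = -63 + \left(-25\right) \left(-2\right) \frac{1}{102} = -63 + 50 \cdot \frac{1}{102} = -63 + \frac{25}{51} = - \frac{3188}{51} \approx -62.51$)
$\frac{-27842 + n{\left(-34 \right)}}{M + B{\left(43,-184 \right)}} = \frac{-27842 + 149}{- \frac{3188}{51} + 13} = - \frac{27693}{- \frac{2525}{51}} = \left(-27693\right) \left(- \frac{51}{2525}\right) = \frac{1412343}{2525}$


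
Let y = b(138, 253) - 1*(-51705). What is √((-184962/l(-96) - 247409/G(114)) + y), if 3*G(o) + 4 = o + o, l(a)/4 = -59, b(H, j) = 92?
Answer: √537821511206/3304 ≈ 221.96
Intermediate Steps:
l(a) = -236 (l(a) = 4*(-59) = -236)
G(o) = -4/3 + 2*o/3 (G(o) = -4/3 + (o + o)/3 = -4/3 + (2*o)/3 = -4/3 + 2*o/3)
y = 51797 (y = 92 - 1*(-51705) = 92 + 51705 = 51797)
√((-184962/l(-96) - 247409/G(114)) + y) = √((-184962/(-236) - 247409/(-4/3 + (⅔)*114)) + 51797) = √((-184962*(-1/236) - 247409/(-4/3 + 76)) + 51797) = √((92481/118 - 247409/224/3) + 51797) = √((92481/118 - 247409*3/224) + 51797) = √((92481/118 - 742227/224) + 51797) = √(-33433521/13216 + 51797) = √(651115631/13216) = √537821511206/3304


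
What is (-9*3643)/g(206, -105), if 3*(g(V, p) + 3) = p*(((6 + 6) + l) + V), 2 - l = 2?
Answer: 32787/7633 ≈ 4.2954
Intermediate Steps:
l = 0 (l = 2 - 1*2 = 2 - 2 = 0)
g(V, p) = -3 + p*(12 + V)/3 (g(V, p) = -3 + (p*(((6 + 6) + 0) + V))/3 = -3 + (p*((12 + 0) + V))/3 = -3 + (p*(12 + V))/3 = -3 + p*(12 + V)/3)
(-9*3643)/g(206, -105) = (-9*3643)/(-3 + 4*(-105) + (1/3)*206*(-105)) = -32787/(-3 - 420 - 7210) = -32787/(-7633) = -32787*(-1/7633) = 32787/7633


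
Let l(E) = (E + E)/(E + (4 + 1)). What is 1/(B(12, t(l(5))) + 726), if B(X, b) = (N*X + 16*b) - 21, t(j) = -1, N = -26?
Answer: 1/377 ≈ 0.0026525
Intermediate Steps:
l(E) = 2*E/(5 + E) (l(E) = (2*E)/(E + 5) = (2*E)/(5 + E) = 2*E/(5 + E))
B(X, b) = -21 - 26*X + 16*b (B(X, b) = (-26*X + 16*b) - 21 = -21 - 26*X + 16*b)
1/(B(12, t(l(5))) + 726) = 1/((-21 - 26*12 + 16*(-1)) + 726) = 1/((-21 - 312 - 16) + 726) = 1/(-349 + 726) = 1/377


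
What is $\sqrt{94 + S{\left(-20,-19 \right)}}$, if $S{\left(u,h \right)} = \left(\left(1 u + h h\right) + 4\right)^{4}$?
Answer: $\sqrt{14166950719} \approx 1.1903 \cdot 10^{5}$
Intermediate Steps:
$S{\left(u,h \right)} = \left(4 + u + h^{2}\right)^{4}$ ($S{\left(u,h \right)} = \left(\left(u + h^{2}\right) + 4\right)^{4} = \left(4 + u + h^{2}\right)^{4}$)
$\sqrt{94 + S{\left(-20,-19 \right)}} = \sqrt{94 + \left(4 - 20 + \left(-19\right)^{2}\right)^{4}} = \sqrt{94 + \left(4 - 20 + 361\right)^{4}} = \sqrt{94 + 345^{4}} = \sqrt{94 + 14166950625} = \sqrt{14166950719}$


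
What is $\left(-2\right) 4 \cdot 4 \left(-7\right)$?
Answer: $224$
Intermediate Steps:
$\left(-2\right) 4 \cdot 4 \left(-7\right) = \left(-8\right) 4 \left(-7\right) = \left(-32\right) \left(-7\right) = 224$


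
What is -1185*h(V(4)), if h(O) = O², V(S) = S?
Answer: -18960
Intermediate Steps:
-1185*h(V(4)) = -1185*4² = -1185*16 = -18960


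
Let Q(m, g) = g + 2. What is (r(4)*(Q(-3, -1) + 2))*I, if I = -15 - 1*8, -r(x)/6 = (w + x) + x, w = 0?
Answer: 3312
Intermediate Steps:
r(x) = -12*x (r(x) = -6*((0 + x) + x) = -6*(x + x) = -12*x)
Q(m, g) = 2 + g
I = -23 (I = -15 - 8 = -23)
(r(4)*(Q(-3, -1) + 2))*I = ((-12*4)*((2 - 1) + 2))*(-23) = -48*(1 + 2)*(-23) = -48*3*(-23) = -144*(-23) = 3312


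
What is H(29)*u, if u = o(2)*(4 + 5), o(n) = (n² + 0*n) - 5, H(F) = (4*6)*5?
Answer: -1080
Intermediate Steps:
H(F) = 120 (H(F) = 24*5 = 120)
o(n) = -5 + n² (o(n) = (n² + 0) - 5 = n² - 5 = -5 + n²)
u = -9 (u = (-5 + 2²)*(4 + 5) = (-5 + 4)*9 = -1*9 = -9)
H(29)*u = 120*(-9) = -1080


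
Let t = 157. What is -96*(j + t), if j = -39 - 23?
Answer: -9120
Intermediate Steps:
j = -62
-96*(j + t) = -96*(-62 + 157) = -96*95 = -9120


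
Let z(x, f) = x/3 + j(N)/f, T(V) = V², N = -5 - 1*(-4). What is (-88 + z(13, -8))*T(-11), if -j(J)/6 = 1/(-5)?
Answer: -608509/60 ≈ -10142.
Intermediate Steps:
N = -1 (N = -5 + 4 = -1)
j(J) = 6/5 (j(J) = -6/(-5) = -6*(-⅕) = 6/5)
z(x, f) = x/3 + 6/(5*f)
(-88 + z(13, -8))*T(-11) = (-88 + ((⅓)*13 + (6/5)/(-8)))*(-11)² = (-88 + (13/3 + (6/5)*(-⅛)))*121 = (-88 + (13/3 - 3/20))*121 = (-88 + 251/60)*121 = -5029/60*121 = -608509/60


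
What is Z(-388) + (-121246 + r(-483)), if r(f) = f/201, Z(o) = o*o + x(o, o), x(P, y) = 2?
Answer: 1962939/67 ≈ 29298.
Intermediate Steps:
Z(o) = 2 + o**2 (Z(o) = o*o + 2 = o**2 + 2 = 2 + o**2)
r(f) = f/201 (r(f) = f*(1/201) = f/201)
Z(-388) + (-121246 + r(-483)) = (2 + (-388)**2) + (-121246 + (1/201)*(-483)) = (2 + 150544) + (-121246 - 161/67) = 150546 - 8123643/67 = 1962939/67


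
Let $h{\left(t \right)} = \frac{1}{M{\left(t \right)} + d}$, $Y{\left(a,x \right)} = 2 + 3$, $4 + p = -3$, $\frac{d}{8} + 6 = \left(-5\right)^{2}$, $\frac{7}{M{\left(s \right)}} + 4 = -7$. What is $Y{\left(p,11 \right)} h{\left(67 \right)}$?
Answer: $\frac{11}{333} \approx 0.033033$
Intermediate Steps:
$M{\left(s \right)} = - \frac{7}{11}$ ($M{\left(s \right)} = \frac{7}{-4 - 7} = \frac{7}{-11} = 7 \left(- \frac{1}{11}\right) = - \frac{7}{11}$)
$d = 152$ ($d = -48 + 8 \left(-5\right)^{2} = -48 + 8 \cdot 25 = -48 + 200 = 152$)
$p = -7$ ($p = -4 - 3 = -7$)
$Y{\left(a,x \right)} = 5$
$h{\left(t \right)} = \frac{11}{1665}$ ($h{\left(t \right)} = \frac{1}{- \frac{7}{11} + 152} = \frac{1}{\frac{1665}{11}} = \frac{11}{1665}$)
$Y{\left(p,11 \right)} h{\left(67 \right)} = 5 \cdot \frac{11}{1665} = \frac{11}{333}$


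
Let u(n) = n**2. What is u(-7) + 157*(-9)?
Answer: -1364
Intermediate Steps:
u(-7) + 157*(-9) = (-7)**2 + 157*(-9) = 49 - 1413 = -1364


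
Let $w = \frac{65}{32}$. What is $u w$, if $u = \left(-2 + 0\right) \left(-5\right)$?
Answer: $\frac{325}{16} \approx 20.313$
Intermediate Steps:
$w = \frac{65}{32}$ ($w = 65 \cdot \frac{1}{32} = \frac{65}{32} \approx 2.0313$)
$u = 10$ ($u = \left(-2\right) \left(-5\right) = 10$)
$u w = 10 \cdot \frac{65}{32} = \frac{325}{16}$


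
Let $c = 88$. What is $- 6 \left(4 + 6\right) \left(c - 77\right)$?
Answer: $-660$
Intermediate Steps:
$- 6 \left(4 + 6\right) \left(c - 77\right) = - 6 \left(4 + 6\right) \left(88 - 77\right) = \left(-6\right) 10 \cdot 11 = \left(-60\right) 11 = -660$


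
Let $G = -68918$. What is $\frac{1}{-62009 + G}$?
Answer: $- \frac{1}{130927} \approx -7.6378 \cdot 10^{-6}$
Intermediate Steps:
$\frac{1}{-62009 + G} = \frac{1}{-62009 - 68918} = \frac{1}{-130927} = - \frac{1}{130927}$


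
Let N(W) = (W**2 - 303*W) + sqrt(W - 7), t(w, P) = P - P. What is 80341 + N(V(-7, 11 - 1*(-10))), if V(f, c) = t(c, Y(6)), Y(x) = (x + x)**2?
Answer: 80341 + I*sqrt(7) ≈ 80341.0 + 2.6458*I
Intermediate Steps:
Y(x) = 4*x**2 (Y(x) = (2*x)**2 = 4*x**2)
t(w, P) = 0
V(f, c) = 0
N(W) = W**2 + sqrt(-7 + W) - 303*W (N(W) = (W**2 - 303*W) + sqrt(-7 + W) = W**2 + sqrt(-7 + W) - 303*W)
80341 + N(V(-7, 11 - 1*(-10))) = 80341 + (0**2 + sqrt(-7 + 0) - 303*0) = 80341 + (0 + sqrt(-7) + 0) = 80341 + (0 + I*sqrt(7) + 0) = 80341 + I*sqrt(7)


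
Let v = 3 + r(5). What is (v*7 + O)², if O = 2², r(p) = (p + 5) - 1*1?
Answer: 7744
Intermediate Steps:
r(p) = 4 + p (r(p) = (5 + p) - 1 = 4 + p)
v = 12 (v = 3 + (4 + 5) = 3 + 9 = 12)
O = 4
(v*7 + O)² = (12*7 + 4)² = (84 + 4)² = 88² = 7744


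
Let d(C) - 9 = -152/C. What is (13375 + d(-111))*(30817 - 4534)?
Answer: 13016883536/37 ≈ 3.5181e+8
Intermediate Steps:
d(C) = 9 - 152/C
(13375 + d(-111))*(30817 - 4534) = (13375 + (9 - 152/(-111)))*(30817 - 4534) = (13375 + (9 - 152*(-1/111)))*26283 = (13375 + (9 + 152/111))*26283 = (13375 + 1151/111)*26283 = (1485776/111)*26283 = 13016883536/37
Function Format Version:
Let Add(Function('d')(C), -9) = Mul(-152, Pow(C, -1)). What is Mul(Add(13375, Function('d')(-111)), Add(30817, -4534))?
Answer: Rational(13016883536, 37) ≈ 3.5181e+8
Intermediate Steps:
Function('d')(C) = Add(9, Mul(-152, Pow(C, -1)))
Mul(Add(13375, Function('d')(-111)), Add(30817, -4534)) = Mul(Add(13375, Add(9, Mul(-152, Pow(-111, -1)))), Add(30817, -4534)) = Mul(Add(13375, Add(9, Mul(-152, Rational(-1, 111)))), 26283) = Mul(Add(13375, Add(9, Rational(152, 111))), 26283) = Mul(Add(13375, Rational(1151, 111)), 26283) = Mul(Rational(1485776, 111), 26283) = Rational(13016883536, 37)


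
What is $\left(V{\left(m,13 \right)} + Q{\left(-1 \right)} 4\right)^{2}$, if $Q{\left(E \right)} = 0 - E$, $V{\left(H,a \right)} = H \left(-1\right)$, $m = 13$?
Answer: $81$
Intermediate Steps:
$V{\left(H,a \right)} = - H$
$Q{\left(E \right)} = - E$
$\left(V{\left(m,13 \right)} + Q{\left(-1 \right)} 4\right)^{2} = \left(\left(-1\right) 13 + \left(-1\right) \left(-1\right) 4\right)^{2} = \left(-13 + 1 \cdot 4\right)^{2} = \left(-13 + 4\right)^{2} = \left(-9\right)^{2} = 81$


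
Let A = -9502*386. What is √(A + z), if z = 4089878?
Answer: √422106 ≈ 649.70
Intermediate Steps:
A = -3667772
√(A + z) = √(-3667772 + 4089878) = √422106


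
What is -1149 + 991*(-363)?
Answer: -360882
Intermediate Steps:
-1149 + 991*(-363) = -1149 - 359733 = -360882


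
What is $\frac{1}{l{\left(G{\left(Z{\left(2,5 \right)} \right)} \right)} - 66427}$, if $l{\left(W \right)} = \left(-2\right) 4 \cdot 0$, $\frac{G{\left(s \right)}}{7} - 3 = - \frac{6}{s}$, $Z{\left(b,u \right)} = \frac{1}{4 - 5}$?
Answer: $- \frac{1}{66427} \approx -1.5054 \cdot 10^{-5}$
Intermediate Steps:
$Z{\left(b,u \right)} = -1$ ($Z{\left(b,u \right)} = \frac{1}{-1} = -1$)
$G{\left(s \right)} = 21 - \frac{42}{s}$ ($G{\left(s \right)} = 21 + 7 \left(- \frac{6}{s}\right) = 21 - \frac{42}{s}$)
$l{\left(W \right)} = 0$ ($l{\left(W \right)} = \left(-8\right) 0 = 0$)
$\frac{1}{l{\left(G{\left(Z{\left(2,5 \right)} \right)} \right)} - 66427} = \frac{1}{0 - 66427} = \frac{1}{-66427} = - \frac{1}{66427}$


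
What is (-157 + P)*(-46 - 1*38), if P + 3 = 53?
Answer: 8988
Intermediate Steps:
P = 50 (P = -3 + 53 = 50)
(-157 + P)*(-46 - 1*38) = (-157 + 50)*(-46 - 1*38) = -107*(-46 - 38) = -107*(-84) = 8988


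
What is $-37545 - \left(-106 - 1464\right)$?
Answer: $-35975$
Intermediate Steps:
$-37545 - \left(-106 - 1464\right) = -37545 - -1570 = -37545 + 1570 = -35975$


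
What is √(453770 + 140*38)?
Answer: 3*√51010 ≈ 677.56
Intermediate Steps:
√(453770 + 140*38) = √(453770 + 5320) = √459090 = 3*√51010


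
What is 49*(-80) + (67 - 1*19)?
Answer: -3872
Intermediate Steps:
49*(-80) + (67 - 1*19) = -3920 + (67 - 19) = -3920 + 48 = -3872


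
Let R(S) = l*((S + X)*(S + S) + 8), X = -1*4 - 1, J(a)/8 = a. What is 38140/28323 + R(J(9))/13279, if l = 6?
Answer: 2147382388/376101117 ≈ 5.7096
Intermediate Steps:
J(a) = 8*a
X = -5 (X = -4 - 1 = -5)
R(S) = 48 + 12*S*(-5 + S) (R(S) = 6*((S - 5)*(S + S) + 8) = 6*((-5 + S)*(2*S) + 8) = 6*(2*S*(-5 + S) + 8) = 6*(8 + 2*S*(-5 + S)) = 48 + 12*S*(-5 + S))
38140/28323 + R(J(9))/13279 = 38140/28323 + (48 - 480*9 + 12*(8*9)²)/13279 = 38140*(1/28323) + (48 - 60*72 + 12*72²)*(1/13279) = 38140/28323 + (48 - 4320 + 12*5184)*(1/13279) = 38140/28323 + (48 - 4320 + 62208)*(1/13279) = 38140/28323 + 57936*(1/13279) = 38140/28323 + 57936/13279 = 2147382388/376101117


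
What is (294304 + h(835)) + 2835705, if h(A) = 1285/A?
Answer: 522711760/167 ≈ 3.1300e+6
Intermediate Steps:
(294304 + h(835)) + 2835705 = (294304 + 1285/835) + 2835705 = (294304 + 1285*(1/835)) + 2835705 = (294304 + 257/167) + 2835705 = 49149025/167 + 2835705 = 522711760/167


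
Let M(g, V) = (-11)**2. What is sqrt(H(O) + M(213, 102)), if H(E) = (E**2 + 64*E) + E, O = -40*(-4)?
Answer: sqrt(36121) ≈ 190.06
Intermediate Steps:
M(g, V) = 121
O = 160
H(E) = E**2 + 65*E
sqrt(H(O) + M(213, 102)) = sqrt(160*(65 + 160) + 121) = sqrt(160*225 + 121) = sqrt(36000 + 121) = sqrt(36121)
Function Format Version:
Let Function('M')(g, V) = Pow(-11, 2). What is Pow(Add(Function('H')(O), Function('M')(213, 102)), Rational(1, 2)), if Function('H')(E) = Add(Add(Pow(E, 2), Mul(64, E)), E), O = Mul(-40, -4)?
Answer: Pow(36121, Rational(1, 2)) ≈ 190.06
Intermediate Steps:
Function('M')(g, V) = 121
O = 160
Function('H')(E) = Add(Pow(E, 2), Mul(65, E))
Pow(Add(Function('H')(O), Function('M')(213, 102)), Rational(1, 2)) = Pow(Add(Mul(160, Add(65, 160)), 121), Rational(1, 2)) = Pow(Add(Mul(160, 225), 121), Rational(1, 2)) = Pow(Add(36000, 121), Rational(1, 2)) = Pow(36121, Rational(1, 2))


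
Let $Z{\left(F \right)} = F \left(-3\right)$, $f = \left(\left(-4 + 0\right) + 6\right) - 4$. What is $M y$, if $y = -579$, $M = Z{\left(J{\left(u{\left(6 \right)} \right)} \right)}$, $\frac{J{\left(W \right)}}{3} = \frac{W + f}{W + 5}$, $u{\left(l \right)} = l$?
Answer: $\frac{20844}{11} \approx 1894.9$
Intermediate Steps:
$f = -2$ ($f = \left(-4 + 6\right) - 4 = 2 - 4 = -2$)
$J{\left(W \right)} = \frac{3 \left(-2 + W\right)}{5 + W}$ ($J{\left(W \right)} = 3 \frac{W - 2}{W + 5} = 3 \frac{-2 + W}{5 + W} = \frac{3 \left(-2 + W\right)}{5 + W}$)
$Z{\left(F \right)} = - 3 F$
$M = - \frac{36}{11}$ ($M = - 3 \frac{3 \left(-2 + 6\right)}{5 + 6} = - 3 \cdot 3 \cdot \frac{1}{11} \cdot 4 = \left(-3\right) \frac{12}{11} = - \frac{36}{11} \approx -3.2727$)
$M y = \left(- \frac{36}{11}\right) \left(-579\right) = \frac{20844}{11}$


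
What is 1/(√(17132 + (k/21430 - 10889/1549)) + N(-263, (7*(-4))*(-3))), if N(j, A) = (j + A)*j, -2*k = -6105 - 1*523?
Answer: 781362155195/36783901945254337 - √4717598048323228730/36783901945254337 ≈ 2.1183e-5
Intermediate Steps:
k = 3314 (k = -(-6105 - 1*523)/2 = -(-6105 - 523)/2 = -½*(-6628) = 3314)
N(j, A) = j*(A + j) (N(j, A) = (A + j)*j = j*(A + j))
1/(√(17132 + (k/21430 - 10889/1549)) + N(-263, (7*(-4))*(-3))) = 1/(√(17132 + (3314/21430 - 10889/1549)) - 263*((7*(-4))*(-3) - 263)) = 1/(√(17132 + (3314*(1/21430) - 10889*1/1549)) - 263*(-28*(-3) - 263)) = 1/(√(17132 + (1657/10715 - 10889/1549)) - 263*(84 - 263)) = 1/(√(17132 - 114108942/16597535) - 263*(-179)) = 1/(√(284234860678/16597535) + 47077) = 1/(√4717598048323228730/16597535 + 47077) = 1/(47077 + √4717598048323228730/16597535)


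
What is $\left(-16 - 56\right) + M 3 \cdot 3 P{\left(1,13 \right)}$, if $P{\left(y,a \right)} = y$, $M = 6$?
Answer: $-18$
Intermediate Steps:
$\left(-16 - 56\right) + M 3 \cdot 3 P{\left(1,13 \right)} = \left(-16 - 56\right) + 6 \cdot 3 \cdot 3 \cdot 1 = \left(-16 - 56\right) + 18 \cdot 3 \cdot 1 = -72 + 54 \cdot 1 = -72 + 54 = -18$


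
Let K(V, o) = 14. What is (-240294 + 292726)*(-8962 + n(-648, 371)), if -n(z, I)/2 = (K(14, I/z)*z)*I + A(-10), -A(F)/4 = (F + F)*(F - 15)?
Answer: 352681855584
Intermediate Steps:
A(F) = -8*F*(-15 + F) (A(F) = -4*(F + F)*(F - 15) = -4*2*F*(-15 + F) = -8*F*(-15 + F))
n(z, I) = 4000 - 28*I*z (n(z, I) = -2*((14*z)*I + 8*(-10)*(15 - 1*(-10))) = -2*(14*I*z + 8*(-10)*(15 + 10)) = -2*(14*I*z + 8*(-10)*25) = -2*(14*I*z - 2000) = -2*(-2000 + 14*I*z) = 4000 - 28*I*z)
(-240294 + 292726)*(-8962 + n(-648, 371)) = (-240294 + 292726)*(-8962 + (4000 - 28*371*(-648))) = 52432*(-8962 + (4000 + 6731424)) = 52432*(-8962 + 6735424) = 52432*6726462 = 352681855584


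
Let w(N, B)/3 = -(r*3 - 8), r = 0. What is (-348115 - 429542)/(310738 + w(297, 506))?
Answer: -777657/310762 ≈ -2.5024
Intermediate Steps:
w(N, B) = 24 (w(N, B) = 3*(-(0*3 - 8)) = 3*(-(0 - 8)) = 3*(-1*(-8)) = 3*8 = 24)
(-348115 - 429542)/(310738 + w(297, 506)) = (-348115 - 429542)/(310738 + 24) = -777657/310762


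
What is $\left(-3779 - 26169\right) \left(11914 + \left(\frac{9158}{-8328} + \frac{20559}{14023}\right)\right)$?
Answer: $- \frac{5208713147168929}{14597943} \approx -3.5681 \cdot 10^{8}$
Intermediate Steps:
$\left(-3779 - 26169\right) \left(11914 + \left(\frac{9158}{-8328} + \frac{20559}{14023}\right)\right) = - 29948 \left(11914 + \left(9158 \left(- \frac{1}{8328}\right) + 20559 \cdot \frac{1}{14023}\right)\right) = - 29948 \left(11914 + \left(- \frac{4579}{4164} + \frac{20559}{14023}\right)\right) = - 29948 \left(11914 + \frac{21396359}{58391772}\right) = \left(-29948\right) \frac{695700967967}{58391772} = - \frac{5208713147168929}{14597943}$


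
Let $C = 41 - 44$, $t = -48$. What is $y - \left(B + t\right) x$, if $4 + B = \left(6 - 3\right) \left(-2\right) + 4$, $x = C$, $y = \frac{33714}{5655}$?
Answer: $- \frac{294132}{1885} \approx -156.04$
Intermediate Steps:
$y = \frac{11238}{1885}$ ($y = 33714 \cdot \frac{1}{5655} = \frac{11238}{1885} \approx 5.9618$)
$C = -3$
$x = -3$
$B = -6$ ($B = -4 + \left(\left(6 - 3\right) \left(-2\right) + 4\right) = -4 + \left(3 \left(-2\right) + 4\right) = -4 + \left(-6 + 4\right) = -4 - 2 = -6$)
$y - \left(B + t\right) x = \frac{11238}{1885} - \left(-6 - 48\right) \left(-3\right) = \frac{11238}{1885} - \left(-54\right) \left(-3\right) = \frac{11238}{1885} - 162 = - \frac{294132}{1885}$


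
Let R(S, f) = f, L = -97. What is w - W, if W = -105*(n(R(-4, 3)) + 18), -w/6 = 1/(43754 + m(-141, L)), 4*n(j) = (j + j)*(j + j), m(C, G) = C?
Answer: 123642849/43613 ≈ 2835.0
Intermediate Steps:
n(j) = j² (n(j) = ((j + j)*(j + j))/4 = ((2*j)*(2*j))/4 = (4*j²)/4 = j²)
w = -6/43613 (w = -6/(43754 - 141) = -6/43613 ≈ -0.00013757)
W = -2835 (W = -105*(3² + 18) = -105*(9 + 18) = -105*27 = -2835)
w - W = -6/43613 - 1*(-2835) = -6/43613 + 2835 = 123642849/43613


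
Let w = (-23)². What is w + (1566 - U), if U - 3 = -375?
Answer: 2467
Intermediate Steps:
U = -372 (U = 3 - 375 = -372)
w = 529
w + (1566 - U) = 529 + (1566 - 1*(-372)) = 529 + (1566 + 372) = 529 + 1938 = 2467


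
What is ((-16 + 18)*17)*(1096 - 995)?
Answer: 3434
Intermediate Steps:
((-16 + 18)*17)*(1096 - 995) = (2*17)*101 = 34*101 = 3434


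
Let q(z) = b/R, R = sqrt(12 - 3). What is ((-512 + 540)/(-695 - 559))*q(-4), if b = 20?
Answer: -280/1881 ≈ -0.14886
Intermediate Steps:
R = 3 (R = sqrt(9) = 3)
q(z) = 20/3
((-512 + 540)/(-695 - 559))*q(-4) = ((-512 + 540)/(-695 - 559))*(20/3) = (28/(-1254))*(20/3) = (28*(-1/1254))*(20/3) = -14/627*20/3 = -280/1881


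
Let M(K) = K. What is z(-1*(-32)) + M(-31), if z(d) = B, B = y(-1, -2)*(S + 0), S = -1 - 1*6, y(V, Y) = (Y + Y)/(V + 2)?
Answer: -3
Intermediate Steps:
y(V, Y) = 2*Y/(2 + V) (y(V, Y) = (2*Y)/(2 + V) = 2*Y/(2 + V))
S = -7 (S = -1 - 6 = -7)
B = 28 (B = (2*(-2)/(2 - 1))*(-7 + 0) = (2*(-2)/1)*(-7) = (2*(-2)*1)*(-7) = -4*(-7) = 28)
z(d) = 28
z(-1*(-32)) + M(-31) = 28 - 31 = -3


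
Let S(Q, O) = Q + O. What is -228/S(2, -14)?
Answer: 19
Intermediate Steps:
S(Q, O) = O + Q
-228/S(2, -14) = -228/(-14 + 2) = -228/(-12) = -228*(-1/12) = 19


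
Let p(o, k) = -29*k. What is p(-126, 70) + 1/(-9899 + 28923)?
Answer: -38618719/19024 ≈ -2030.0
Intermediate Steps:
p(-126, 70) + 1/(-9899 + 28923) = -29*70 + 1/(-9899 + 28923) = -2030 + 1/19024 = -38618719/19024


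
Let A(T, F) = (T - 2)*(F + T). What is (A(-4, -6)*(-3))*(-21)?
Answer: 3780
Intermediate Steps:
A(T, F) = (-2 + T)*(F + T)
(A(-4, -6)*(-3))*(-21) = (((-4)² - 2*(-6) - 2*(-4) - 6*(-4))*(-3))*(-21) = ((16 + 12 + 8 + 24)*(-3))*(-21) = (60*(-3))*(-21) = -180*(-21) = 3780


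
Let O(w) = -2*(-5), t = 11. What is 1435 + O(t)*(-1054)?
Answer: -9105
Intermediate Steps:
O(w) = 10
1435 + O(t)*(-1054) = 1435 + 10*(-1054) = 1435 - 10540 = -9105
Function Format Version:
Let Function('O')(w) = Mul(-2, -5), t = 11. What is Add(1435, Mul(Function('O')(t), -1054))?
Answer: -9105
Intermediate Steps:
Function('O')(w) = 10
Add(1435, Mul(Function('O')(t), -1054)) = Add(1435, Mul(10, -1054)) = Add(1435, -10540) = -9105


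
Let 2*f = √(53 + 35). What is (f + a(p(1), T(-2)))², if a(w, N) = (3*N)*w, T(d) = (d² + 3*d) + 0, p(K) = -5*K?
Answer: (30 + √22)² ≈ 1203.4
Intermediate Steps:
T(d) = d² + 3*d
f = √22 (f = √(53 + 35)/2 = √88/2 = (2*√22)/2 = √22 ≈ 4.6904)
a(w, N) = 3*N*w
(f + a(p(1), T(-2)))² = (√22 + 3*(-2*(3 - 2))*(-5*1))² = (√22 + 3*(-2*1)*(-5))² = (√22 + 3*(-2)*(-5))² = (√22 + 30)² = (30 + √22)²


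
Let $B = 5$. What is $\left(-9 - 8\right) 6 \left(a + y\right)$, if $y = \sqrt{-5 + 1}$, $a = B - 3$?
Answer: $-204 - 204 i \approx -204.0 - 204.0 i$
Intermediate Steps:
$a = 2$ ($a = 5 - 3 = 2$)
$y = 2 i$ ($y = \sqrt{-4} = 2 i \approx 2.0 i$)
$\left(-9 - 8\right) 6 \left(a + y\right) = \left(-9 - 8\right) 6 \left(2 + 2 i\right) = - 17 \left(12 + 12 i\right) = -204 - 204 i$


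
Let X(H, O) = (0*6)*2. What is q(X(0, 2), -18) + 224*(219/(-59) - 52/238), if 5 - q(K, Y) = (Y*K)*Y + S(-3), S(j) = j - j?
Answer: -878025/1003 ≈ -875.40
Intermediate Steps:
S(j) = 0
X(H, O) = 0 (X(H, O) = 0*2 = 0)
q(K, Y) = 5 - K*Y² (q(K, Y) = 5 - ((Y*K)*Y + 0) = 5 - ((K*Y)*Y + 0) = 5 - (K*Y² + 0) = 5 - K*Y²)
q(X(0, 2), -18) + 224*(219/(-59) - 52/238) = (5 - 1*0*(-18)²) + 224*(219/(-59) - 52/238) = (5 - 1*0*324) + 224*(219*(-1/59) - 52*1/238) = (5 + 0) + 224*(-219/59 - 26/119) = 5 + 224*(-27595/7021) = 5 - 883040/1003 = -878025/1003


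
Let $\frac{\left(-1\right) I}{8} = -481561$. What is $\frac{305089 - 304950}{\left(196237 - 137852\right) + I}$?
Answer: $\frac{139}{3910873} \approx 3.5542 \cdot 10^{-5}$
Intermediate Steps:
$I = 3852488$ ($I = \left(-8\right) \left(-481561\right) = 3852488$)
$\frac{305089 - 304950}{\left(196237 - 137852\right) + I} = \frac{305089 - 304950}{\left(196237 - 137852\right) + 3852488} = \frac{139}{58385 + 3852488} = \frac{139}{3910873}$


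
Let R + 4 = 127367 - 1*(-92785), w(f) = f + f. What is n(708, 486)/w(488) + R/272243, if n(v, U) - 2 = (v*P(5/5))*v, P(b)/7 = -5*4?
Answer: -156598120593/2177944 ≈ -71902.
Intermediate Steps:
w(f) = 2*f
P(b) = -140 (P(b) = 7*(-5*4) = 7*(-20) = -140)
n(v, U) = 2 - 140*v² (n(v, U) = 2 + (v*(-140))*v = 2 + (-140*v)*v = 2 - 140*v²)
R = 220148 (R = -4 + (127367 - 1*(-92785)) = -4 + (127367 + 92785) = -4 + 220152 = 220148)
n(708, 486)/w(488) + R/272243 = (2 - 140*708²)/((2*488)) + 220148/272243 = (2 - 140*501264)/976 + 220148*(1/272243) = (2 - 70176960)*(1/976) + 220148/272243 = -70176958*1/976 + 220148/272243 = -35088479/488 + 220148/272243 = -156598120593/2177944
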